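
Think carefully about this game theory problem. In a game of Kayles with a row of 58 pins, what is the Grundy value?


Kayles: a move removes 1 or 2 adjacent pins from a contiguous row.
Removing pins from a row of k leaves two independent rows (a, b) with a + b = k - 1 (one pin) or a + b = k - 2 (two pins); an end removal gives a = 0.
By Sprague-Grundy, G(k) = mex{ G(a) XOR G(b) } over all these splits. G(0) = 0.
G(1): splits (0,0):0^0=0 -> mex({0}) = 1
G(2): splits (0,1):0^1=1 (0,0):0^0=0 -> mex({0, 1}) = 2
G(3): splits (0,2):0^2=2 (1,1):1^1=0 (0,1):0^1=1 -> mex({0, 1, 2}) = 3
G(4): splits (0,3):0^3=3 (1,2):1^2=3 (0,2):0^2=2 (1,1):1^1=0 -> mex({0, 2, 3}) = 1
G(5): splits (0,4):0^1=1 (1,3):1^3=2 (2,2):2^2=0 (0,3):0^3=3 (1,2):1^2=3 -> mex({0, 1, 2, 3}) = 4
G(6) = mex({0, 1, 2, 4}) = 3
G(7) = mex({0, 1, 3, 4, 5}) = 2
G(8) = mex({0, 2, 3, 5, 6}) = 1
G(9) = mex({0, 1, 2, 3, 6, 7}) = 4
G(10) = mex({0, 1, 3, 4, 5, 7}) = 2
G(11) = mex({0, 1, 2, 3, 4, 5}) = 6
G(12) = mex({0, 1, 2, 3, 5, 6, 7}) = 4
G(13) = mex({0, 2, 3, 4, 6, 7}) = 1
G(14) = mex({0, 1, 4, 5, 6, 7}) = 2
G(15) = mex({0, 1, 2, 3, 4, 5, 6}) = 7
G(16) = mex({0, 2, 3, 5, 6, 7}) = 1
G(17) = mex({0, 1, 2, 3, 5, 6, 7}) = 4
G(18) = mex({0, 1, 2, 4, 5, 6}) = 3
G(19) = mex({0, 1, 3, 4, 5, 7}) = 2
G(20) = mex({0, 2, 3, 4, 5, 6, 7}) = 1
G(21) = mex({0, 1, 2, 3, 5, 6, 7}) = 4
G(22) = mex({0, 1, 2, 3, 4, 5, 7}) = 6
G(23) = mex({0, 1, 2, 3, 4, 5, 6}) = 7
G(24) = mex({0, 1, 2, 3, 5, 6, 7}) = 4
G(25) = mex({0, 2, 3, 4, 6, 7}) = 1
G(26) = mex({0, 1, 3, 4, 5, 6, 7}) = 2
G(27) = mex({0, 1, 2, 3, 4, 5, 6, 7}) = 8
G(28) = mex({0, 1, 2, 3, 4, 6, 7, 8}) = 5
G(29) = mex({0, 1, 2, 3, 5, 6, 7, 8, 9}) = 4
G(30) = mex({0, 1, 2, 3, 4, 5, 6, 9, 10}) = 7
G(31) = mex({0, 1, 3, 4, 5, 7, 10, 11}) = 2
G(32) = mex({0, 2, 3, 4, 5, 6, 7, 9, 11}) = 1
G(33) = mex({0, 1, 2, 3, 4, 5, 6, 7, 9, 12}) = 8
G(34) = mex({0, 1, 2, 3, 4, 5, 7, 8, 11, 12}) = 6
G(35) = mex({0, 1, 2, 3, 4, 5, 6, 8, 9, 10, 11}) = 7
G(36) = mex({0, 1, 2, 3, 5, 6, 7, 9, 10}) = 4
G(37) = mex({0, 2, 3, 4, 6, 7, 9, 10, 11, 12}) = 1
G(38) = mex({0, 1, 3, 4, 5, 6, 7, 9, 10, 11, 12}) = 2
G(39) = mex({0, 1, 2, 4, 5, 6, 7, 9, 10, 12, 14}) = 3
G(40) = mex({0, 2, 3, 4, 6, 7, 11, 12, 14}) = 1
G(41) = mex({0, 1, 2, 3, 5, 6, 7, 9, 10, 11, 12}) = 4
G(42) = mex({0, 1, 2, 3, 4, 5, 6, 9, 10}) = 7
G(43) = mex({0, 1, 3, 4, 5, 7, 9, 10, 12, 15}) = 2
G(44) = mex({0, 2, 3, 4, 5, 6, 7, 9, 10, 12, 15}) = 1
G(45) = mex({0, 1, 2, 3, 4, 5, 6, 7, 9, 10, 12, 14}) = 8
G(46) = mex({0, 1, 3, 4, 5, 7, 8, 11, 12, 14}) = 2
G(47) = mex({0, 1, 2, 3, 4, 5, 6, 8, 9, 10, 11, 12}) = 7
G(48) = mex({0, 1, 2, 3, 5, 6, 7, 9, 10}) = 4
G(49) = mex({0, 2, 3, 4, 6, 7, 9, 10, 11, 12, 15}) = 1
G(50) = mex({0, 1, 4, 5, 6, 7, 9, 11, 12, 14, 15}) = 2
G(51) = mex({0, 1, 2, 3, 4, 5, 6, 7, 9, 12, 14, 15}) = 8
G(52) = mex({0, 2, 3, 4, 5, 6, 7, 8, 11, 12, 15}) = 1
G(53) = mex({0, 1, 2, 3, 5, 6, 7, 8, 9, 10, 11, 12}) = 4
G(54) = mex({0, 1, 2, 3, 4, 5, 6, 9, 10}) = 7
G(55) = mex({0, 1, 3, 4, 5, 7, 9, 10, 11, 12}) = 2
G(56) = mex({0, 2, 3, 4, 5, 6, 7, 9, 10, 11, 12, 13, 14}) = 1
G(57) = mex({0, 1, 2, 3, 5, 6, 7, 9, 10, 12, 13, 14, 15}) = 4
G(58) = mex({0, 1, 3, 4, 5, 7, 11, 12, 14, 15}) = 2
Therefore G(58) = 2.

2


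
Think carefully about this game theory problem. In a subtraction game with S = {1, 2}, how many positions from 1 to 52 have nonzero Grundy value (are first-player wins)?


Subtraction set S = {1, 2}, so G(n) = n mod 3.
G(n) = 0 when n is a multiple of 3.
Multiples of 3 in [1, 52]: 17
N-positions (nonzero Grundy) = 52 - 17 = 35

35


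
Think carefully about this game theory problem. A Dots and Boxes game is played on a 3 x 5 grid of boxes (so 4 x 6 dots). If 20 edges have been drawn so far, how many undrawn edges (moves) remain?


Grid: 3 x 5 boxes, i.e. 4 rows and 6 columns of dots.
Horizontal edges: (rows + 1) * cols = 4 * 5 = 20
Vertical edges: rows * (cols + 1) = 3 * 6 = 18
Total edges: 20 + 18 = 38
Edges drawn: 20
Remaining: 38 - 20 = 18

18


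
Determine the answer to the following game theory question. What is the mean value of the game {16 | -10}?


Game = {16 | -10}, a switch {a | b} with numbers a > b.
Its thermograph has left wall a - t and right wall b + t, which meet at t = (a - b)/2, where both equal (a + b)/2. So the mast (mean value) is at (a + b)/2.
Mean = (16 + (-10))/2 = 6/2 = 3

3


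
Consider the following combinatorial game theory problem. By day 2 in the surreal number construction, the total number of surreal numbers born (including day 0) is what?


Day 0: {|} = 0 is born. Count = 1.
Day n: the number of surreal numbers born by day n is 2^(n+1) - 1.
By day 0: 2^1 - 1 = 1
By day 1: 2^2 - 1 = 3
By day 2: 2^3 - 1 = 7
By day 2: 7 surreal numbers.

7


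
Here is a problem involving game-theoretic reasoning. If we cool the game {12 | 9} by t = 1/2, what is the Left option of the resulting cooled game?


Original game: {12 | 9} (a switch {a | b} with a > b).
Cooling by t (for t below the temperature (a - b)/2 = 3/2) taxes each move by t: {a | b} cooled by t is {a - t | b + t}.
Cooling amount: t = 1/2
Cooled Left option: 12 - 1/2 = 23/2
Cooled Right option: 9 + 1/2 = 19/2
Cooled game: {23/2 | 19/2}
Left option = 23/2

23/2


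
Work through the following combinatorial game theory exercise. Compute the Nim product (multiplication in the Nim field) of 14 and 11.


Nim multiplication is bilinear over XOR: (u XOR v) * w = (u*w) XOR (v*w).
So we split each operand into its bit components and XOR the pairwise Nim products.
14 = 2 + 4 + 8 (as XOR of powers of 2).
11 = 1 + 2 + 8 (as XOR of powers of 2).
Using the standard Nim-product table on single bits:
  2*2 = 3,   2*4 = 8,   2*8 = 12,
  4*4 = 6,   4*8 = 11,  8*8 = 13,
and  1*x = x (identity), k*l = l*k (commutative).
Pairwise Nim products:
  2 * 1 = 2
  2 * 2 = 3
  2 * 8 = 12
  4 * 1 = 4
  4 * 2 = 8
  4 * 8 = 11
  8 * 1 = 8
  8 * 2 = 12
  8 * 8 = 13
XOR them: 2 XOR 3 XOR 12 XOR 4 XOR 8 XOR 11 XOR 8 XOR 12 XOR 13 = 3.
Result: 14 * 11 = 3 (in Nim).

3


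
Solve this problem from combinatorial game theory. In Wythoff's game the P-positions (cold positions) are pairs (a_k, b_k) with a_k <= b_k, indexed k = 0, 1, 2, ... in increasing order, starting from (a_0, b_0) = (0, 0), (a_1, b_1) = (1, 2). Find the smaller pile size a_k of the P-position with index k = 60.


By Wythoff's theorem, a_k = floor(k * phi) and b_k = floor(k * phi^2) = a_k + k, where phi = (1 + sqrt(5))/2 is the golden ratio.
phi = (1 + sqrt(5))/2 = 1.618034
k = 60
k * phi = 60 * 1.618034 = 97.082039
a_60 = floor(k * phi) = 97

97


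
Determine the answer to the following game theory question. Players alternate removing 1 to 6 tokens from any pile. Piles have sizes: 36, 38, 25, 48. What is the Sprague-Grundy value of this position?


Subtraction set: {1, 2, 3, 4, 5, 6}
For this subtraction set, G(n) = n mod 7 (period = max + 1 = 7).
Pile 1 (size 36): G(36) = 36 mod 7 = 1
Pile 2 (size 38): G(38) = 38 mod 7 = 3
Pile 3 (size 25): G(25) = 25 mod 7 = 4
Pile 4 (size 48): G(48) = 48 mod 7 = 6
Total Grundy value = XOR of all: 1 XOR 3 XOR 4 XOR 6 = 0

0


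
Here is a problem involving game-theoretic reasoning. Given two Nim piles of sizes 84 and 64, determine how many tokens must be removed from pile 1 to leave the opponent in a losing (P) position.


Piles: 84 and 64
Current XOR: 84 XOR 64 = 20 (non-zero, so this is an N-position).
To make the XOR zero, we need to find a move that balances the piles.
For pile 1 (size 84): target = 84 XOR 20 = 64
We reduce pile 1 from 84 to 64.
Tokens removed: 84 - 64 = 20
Verification: 64 XOR 64 = 0

20


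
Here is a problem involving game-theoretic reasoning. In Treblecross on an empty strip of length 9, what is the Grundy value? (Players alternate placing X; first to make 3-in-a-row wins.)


Treblecross: place X on empty cells; 3-in-a-row wins.
Playing within two cells of an existing X lets the opponent win at once, so sensible play treats the cells i-2..i+2 around each X as dead. The player left with no safe cell loses, so this is a normal-play take-away game on strips of safe cells.
Placing X at cell i (0-indexed) of a strip of k safe cells leaves independent strips of sizes max(0, i-2) and max(0, k-i-3). Hence G(k) = mex{ G(max(0,i-2)) XOR G(max(0,k-i-3)) : 0 <= i < k }, with G(0) = 0.
G(1): splits (0,0):0^0=0 -> mex({0}) = 1
G(2): splits (0,0):0^0=0 -> mex({0}) = 1
G(3): splits (0,0):0^0=0 -> mex({0}) = 1
G(4): splits (0,1):0^1=1 (0,0):0^0=0 -> mex({0, 1}) = 2
G(5): splits (0,2):0^1=1 (0,1):0^1=1 (0,0):0^0=0 -> mex({0, 1}) = 2
G(6) = mex({1}) = 0
G(7) = mex({0, 1, 2}) = 3
G(8) = mex({0, 1, 2}) = 3
G(9) = mex({0, 2}) = 1
Therefore G(9) = 1.

1


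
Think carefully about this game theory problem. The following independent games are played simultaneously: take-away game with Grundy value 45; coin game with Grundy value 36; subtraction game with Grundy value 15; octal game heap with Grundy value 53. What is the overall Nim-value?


By the Sprague-Grundy theorem, the Grundy value of a sum of games is the XOR of individual Grundy values.
take-away game: Grundy value = 45. Running XOR: 0 XOR 45 = 45
coin game: Grundy value = 36. Running XOR: 45 XOR 36 = 9
subtraction game: Grundy value = 15. Running XOR: 9 XOR 15 = 6
octal game heap: Grundy value = 53. Running XOR: 6 XOR 53 = 51
The combined Grundy value is 51.

51


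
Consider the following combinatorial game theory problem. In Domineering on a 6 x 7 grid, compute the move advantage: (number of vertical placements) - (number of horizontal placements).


Board is 6 x 7 (rows x cols).
Left (vertical) placements: (rows-1) * cols = 5 * 7 = 35
Right (horizontal) placements: rows * (cols-1) = 6 * 6 = 36
Advantage = Left - Right = 35 - 36 = -1

-1


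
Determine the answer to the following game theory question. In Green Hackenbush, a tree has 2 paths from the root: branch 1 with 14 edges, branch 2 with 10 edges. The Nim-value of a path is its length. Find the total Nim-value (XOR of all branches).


The tree has 2 branches from the ground vertex.
In Green Hackenbush, the Nim-value of a simple path of length k is k.
Branch 1: length 14, Nim-value = 14
Branch 2: length 10, Nim-value = 10
Total Nim-value = XOR of all branch values:
0 XOR 14 = 14
14 XOR 10 = 4
Nim-value of the tree = 4

4


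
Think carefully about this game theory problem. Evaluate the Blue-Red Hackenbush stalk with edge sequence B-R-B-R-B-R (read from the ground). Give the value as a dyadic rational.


Edges (from ground): B-R-B-R-B-R
By Berlekamp's sign-expansion rule, a Blue-Red Hackenbush stalk has the value of the surreal number whose sign sequence is the edge sequence with B -> + and R -> -.
Sign sequence: +-+-+-
Trace the sign expansion in the surreal number tree, starting from 0:
Edge 1: B (sign +) -> bounds (0, +inf), value = 1
Edge 2: R (sign -) -> bounds (0, 1), value = 1/2
Edge 3: B (sign +) -> bounds (1/2, 1), value = 3/4
Edge 4: R (sign -) -> bounds (1/2, 3/4), value = 5/8
Edge 5: B (sign +) -> bounds (5/8, 3/4), value = 11/16
Edge 6: R (sign -) -> bounds (5/8, 11/16), value = 21/32
Game value = 21/32

21/32


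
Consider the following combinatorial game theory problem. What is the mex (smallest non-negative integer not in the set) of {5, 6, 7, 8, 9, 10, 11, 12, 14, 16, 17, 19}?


Set = {5, 6, 7, 8, 9, 10, 11, 12, 14, 16, 17, 19}
0 is NOT in the set. This is the mex.
mex = 0

0


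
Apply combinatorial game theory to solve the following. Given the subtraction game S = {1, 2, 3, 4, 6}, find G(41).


The subtraction set is S = {1, 2, 3, 4, 6}.
G(k) = mex{ G(k - s) : s in S, s <= k }. We compute iteratively: G(0) = 0.
G(1) = mex({0}) = 1
G(2) = mex({0, 1}) = 2
G(3) = mex({0, 1, 2}) = 3
G(4) = mex({0, 1, 2, 3}) = 4
G(5) = mex({1, 2, 3, 4}) = 0
G(6) = mex({0, 2, 3, 4}) = 1
G(7) = mex({0, 1, 3, 4}) = 2
G(8) = mex({0, 1, 2, 4}) = 3
G(9) = mex({0, 1, 2, 3}) = 4
G(10) = mex({1, 2, 3, 4}) = 0
Observe that G(5)..G(10) = 0, 1, 2, 3, 4, 0 repeats G(0)..G(5) = 0, 1, 2, 3, 4, 0.
For k >= max(S) = 6, G(k) is determined by the previous 6 values G(k-6)..G(k-1); a window of 6 consecutive values has recurred shifted by 5, so by induction G(k + 5) = G(k) for all k >= 0: the sequence is periodic from the start with period 5.
One period: G(0..4) = 0, 1, 2, 3, 4.
41 mod 5 = 1, so G(41) = G(1) = 1.

1


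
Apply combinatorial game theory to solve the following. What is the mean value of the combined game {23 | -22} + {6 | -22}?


G1 = {23 | -22}, G2 = {6 | -22}
Each is a switch {a | b} with numbers a > b; its mean value is (a + b)/2, and mean value is additive over game sums: m(G1 + G2) = m(G1) + m(G2).
Mean of G1 = (23 + (-22))/2 = 1/2 = 1/2
Mean of G2 = (6 + (-22))/2 = -16/2 = -8
Mean of G1 + G2 = 1/2 + -8 = -15/2

-15/2


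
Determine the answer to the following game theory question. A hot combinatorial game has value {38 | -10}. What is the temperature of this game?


The game is {38 | -10}, a switch {a | b} with numbers a > b.
Cooling {a | b} by t gives {a - t | b + t}, which stops being hot when a - t = b + t, i.e. at t = (a - b)/2. So the temperature of a switch is (a - b)/2.
Temperature = (Left option - Right option) / 2
= (38 - (-10)) / 2
= 48 / 2
= 24

24


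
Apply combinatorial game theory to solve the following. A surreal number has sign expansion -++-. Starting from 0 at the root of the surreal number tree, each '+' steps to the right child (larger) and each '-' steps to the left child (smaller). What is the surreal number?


Sign expansion: -++-
Rule: track bounds (lo, hi), initially (-inf, +inf). On '+', the current value becomes lo and we move to the simplest number in (value, hi): value + 1 if hi = +inf, otherwise the midpoint (value + hi)/2. On '-', the current value becomes hi and we move to value - 1 if lo = -inf, otherwise the midpoint (lo + value)/2.
Start at 0.
Step 1: sign = -, move left. Bounds: (-inf, 0). Value = -1
Step 2: sign = +, move right. Bounds: (-1, 0). Value = -1/2
Step 3: sign = +, move right. Bounds: (-1/2, 0). Value = -1/4
Step 4: sign = -, move left. Bounds: (-1/2, -1/4). Value = -3/8
The surreal number with sign expansion -++- is -3/8.

-3/8


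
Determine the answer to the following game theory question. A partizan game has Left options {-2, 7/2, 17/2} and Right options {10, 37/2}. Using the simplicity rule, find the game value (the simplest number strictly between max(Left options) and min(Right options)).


Left options: {-2, 7/2, 17/2}, max = 17/2
Right options: {10, 37/2}, min = 10
All options are numbers and max(Left) < min(Right), so by the simplicity theorem the value is the simplest (earliest-born) number strictly between 17/2 and 10.
The only integer strictly between 17/2 and 10 is 9.
No non-integer in the interval can be simpler: if x is a non-integer in the interval, then floor(x) or ceil(x) also lies in the interval (the interval contains an integer), and both are proper prefixes of x's sign expansion, i.e. born earlier. So the game value is 9.
Game value = 9

9


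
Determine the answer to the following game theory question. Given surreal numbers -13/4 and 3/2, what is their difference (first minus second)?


x = -13/4, y = 3/2
Converting to common denominator: 4
x = -13/4, y = 6/4
x - y = -13/4 - 3/2 = -19/4

-19/4


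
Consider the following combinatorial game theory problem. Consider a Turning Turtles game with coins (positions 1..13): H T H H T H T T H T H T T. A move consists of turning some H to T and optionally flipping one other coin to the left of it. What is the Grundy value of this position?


Coins: H T H H T H T T H T H T T
Key fact: a single head at position k behaves exactly like a Nim heap of size k (turning it to T and optionally flipping a coin at j < k corresponds to moving the heap from k to j, or to 0), and heads combine as a disjunctive sum (two heads at the same place would cancel, matching j XOR j = 0). So the Nim-value is the XOR of the 1-indexed positions of the heads.
Face-up positions (1-indexed): [1, 3, 4, 6, 9, 11]
XOR 0 with 1: 0 XOR 1 = 1
XOR 1 with 3: 1 XOR 3 = 2
XOR 2 with 4: 2 XOR 4 = 6
XOR 6 with 6: 6 XOR 6 = 0
XOR 0 with 9: 0 XOR 9 = 9
XOR 9 with 11: 9 XOR 11 = 2
Nim-value = 2

2


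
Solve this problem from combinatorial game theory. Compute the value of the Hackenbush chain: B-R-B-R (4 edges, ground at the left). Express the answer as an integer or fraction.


Edges (from ground): B-R-B-R
By Berlekamp's sign-expansion rule, a Blue-Red Hackenbush stalk has the value of the surreal number whose sign sequence is the edge sequence with B -> + and R -> -.
Sign sequence: +-+-
Trace the sign expansion in the surreal number tree, starting from 0:
Edge 1: B (sign +) -> bounds (0, +inf), value = 1
Edge 2: R (sign -) -> bounds (0, 1), value = 1/2
Edge 3: B (sign +) -> bounds (1/2, 1), value = 3/4
Edge 4: R (sign -) -> bounds (1/2, 3/4), value = 5/8
Game value = 5/8

5/8


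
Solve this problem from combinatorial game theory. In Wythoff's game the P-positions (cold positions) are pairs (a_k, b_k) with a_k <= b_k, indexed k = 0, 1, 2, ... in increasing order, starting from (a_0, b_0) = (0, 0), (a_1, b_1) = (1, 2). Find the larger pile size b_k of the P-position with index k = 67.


By Wythoff's theorem, a_k = floor(k * phi) and b_k = floor(k * phi^2) = a_k + k, where phi = (1 + sqrt(5))/2 is the golden ratio.
phi = (1 + sqrt(5))/2 = 1.618034
phi^2 = phi + 1 = 2.618034
k = 67
k * phi^2 = 67 * 2.618034 = 175.408277
b_67 = floor(k * phi^2) = 175 (check: a_67 + k = 108 + 67 = 175)

175


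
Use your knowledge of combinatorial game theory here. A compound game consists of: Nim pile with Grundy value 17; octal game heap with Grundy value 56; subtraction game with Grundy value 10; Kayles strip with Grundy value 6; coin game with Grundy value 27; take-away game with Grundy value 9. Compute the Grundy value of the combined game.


By the Sprague-Grundy theorem, the Grundy value of a sum of games is the XOR of individual Grundy values.
Nim pile: Grundy value = 17. Running XOR: 0 XOR 17 = 17
octal game heap: Grundy value = 56. Running XOR: 17 XOR 56 = 41
subtraction game: Grundy value = 10. Running XOR: 41 XOR 10 = 35
Kayles strip: Grundy value = 6. Running XOR: 35 XOR 6 = 37
coin game: Grundy value = 27. Running XOR: 37 XOR 27 = 62
take-away game: Grundy value = 9. Running XOR: 62 XOR 9 = 55
The combined Grundy value is 55.

55


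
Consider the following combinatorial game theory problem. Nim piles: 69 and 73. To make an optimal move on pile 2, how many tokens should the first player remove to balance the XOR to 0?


Piles: 69 and 73
Current XOR: 69 XOR 73 = 12 (non-zero, so this is an N-position).
To make the XOR zero, we need to find a move that balances the piles.
For pile 2 (size 73): target = 73 XOR 12 = 69
We reduce pile 2 from 73 to 69.
Tokens removed: 73 - 69 = 4
Verification: 69 XOR 69 = 0

4


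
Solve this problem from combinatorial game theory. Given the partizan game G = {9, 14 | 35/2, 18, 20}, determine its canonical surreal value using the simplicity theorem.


Left options: {9, 14}, max = 14
Right options: {35/2, 18, 20}, min = 35/2
All options are numbers and max(Left) < min(Right), so by the simplicity theorem the value is the simplest (earliest-born) number strictly between 14 and 35/2.
Integers 15 through 17 all lie strictly between 14 and 35/2.
Among integers, the simplest (lowest birthday = smallest |n|; 0 is born on day 0, +-n on day n) is 15.
No non-integer in the interval can be simpler: if x is a non-integer in the interval, then floor(x) or ceil(x) also lies in the interval (the interval contains an integer), and both are proper prefixes of x's sign expansion, i.e. born earlier. So the game value is 15.
Game value = 15

15


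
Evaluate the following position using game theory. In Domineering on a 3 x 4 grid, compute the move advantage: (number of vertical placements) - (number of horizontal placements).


Board is 3 x 4 (rows x cols).
Left (vertical) placements: (rows-1) * cols = 2 * 4 = 8
Right (horizontal) placements: rows * (cols-1) = 3 * 3 = 9
Advantage = Left - Right = 8 - 9 = -1

-1


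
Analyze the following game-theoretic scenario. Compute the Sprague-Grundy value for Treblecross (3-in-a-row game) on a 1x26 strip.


Treblecross: place X on empty cells; 3-in-a-row wins.
Playing within two cells of an existing X lets the opponent win at once, so sensible play treats the cells i-2..i+2 around each X as dead. The player left with no safe cell loses, so this is a normal-play take-away game on strips of safe cells.
Placing X at cell i (0-indexed) of a strip of k safe cells leaves independent strips of sizes max(0, i-2) and max(0, k-i-3). Hence G(k) = mex{ G(max(0,i-2)) XOR G(max(0,k-i-3)) : 0 <= i < k }, with G(0) = 0.
G(1): splits (0,0):0^0=0 -> mex({0}) = 1
G(2): splits (0,0):0^0=0 -> mex({0}) = 1
G(3): splits (0,0):0^0=0 -> mex({0}) = 1
G(4): splits (0,1):0^1=1 (0,0):0^0=0 -> mex({0, 1}) = 2
G(5): splits (0,2):0^1=1 (0,1):0^1=1 (0,0):0^0=0 -> mex({0, 1}) = 2
G(6) = mex({1}) = 0
G(7) = mex({0, 1, 2}) = 3
G(8) = mex({0, 1, 2}) = 3
G(9) = mex({0, 2}) = 1
G(10) = mex({0, 2, 3}) = 1
G(11) = mex({0, 3}) = 1
G(12) = mex({1, 3}) = 0
G(13) = mex({0, 1, 2, 3}) = 4
G(14) = mex({0, 1, 2}) = 3
G(15) = mex({0, 1, 2}) = 3
G(16) = mex({0, 1, 2, 4}) = 3
G(17) = mex({0, 1, 3, 4}) = 2
G(18) = mex({0, 1, 3, 4}) = 2
G(19) = mex({0, 1, 3, 5}) = 2
G(20) = mex({0, 1, 2, 3, 5}) = 4
G(21) = mex({0, 1, 2, 3, 5}) = 4
G(22) = mex({1, 2, 6}) = 0
G(23) = mex({0, 1, 2, 3, 4, 6}) = 5
G(24) = mex({0, 1, 2, 3, 4}) = 5
G(25) = mex({0, 1, 3, 4, 7}) = 2
G(26) = mex({0, 1, 3, 4, 5, 7}) = 2
Therefore G(26) = 2.

2


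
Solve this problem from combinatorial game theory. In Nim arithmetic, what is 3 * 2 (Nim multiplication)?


Nim multiplication is bilinear over XOR: (u XOR v) * w = (u*w) XOR (v*w).
So we split each operand into its bit components and XOR the pairwise Nim products.
3 = 1 + 2 (as XOR of powers of 2).
2 = 2 (as XOR of powers of 2).
Using the standard Nim-product table on single bits:
  2*2 = 3,   2*4 = 8,   2*8 = 12,
  4*4 = 6,   4*8 = 11,  8*8 = 13,
and  1*x = x (identity), k*l = l*k (commutative).
Pairwise Nim products:
  1 * 2 = 2
  2 * 2 = 3
XOR them: 2 XOR 3 = 1.
Result: 3 * 2 = 1 (in Nim).

1


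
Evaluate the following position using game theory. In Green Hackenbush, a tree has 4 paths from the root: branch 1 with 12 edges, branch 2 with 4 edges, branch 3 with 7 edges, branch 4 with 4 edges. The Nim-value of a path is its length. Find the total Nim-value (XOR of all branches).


The tree has 4 branches from the ground vertex.
In Green Hackenbush, the Nim-value of a simple path of length k is k.
Branch 1: length 12, Nim-value = 12
Branch 2: length 4, Nim-value = 4
Branch 3: length 7, Nim-value = 7
Branch 4: length 4, Nim-value = 4
Total Nim-value = XOR of all branch values:
0 XOR 12 = 12
12 XOR 4 = 8
8 XOR 7 = 15
15 XOR 4 = 11
Nim-value of the tree = 11

11


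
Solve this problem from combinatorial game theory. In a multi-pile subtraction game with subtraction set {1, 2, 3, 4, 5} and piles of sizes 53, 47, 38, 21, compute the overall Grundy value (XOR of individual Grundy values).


Subtraction set: {1, 2, 3, 4, 5}
For this subtraction set, G(n) = n mod 6 (period = max + 1 = 6).
Pile 1 (size 53): G(53) = 53 mod 6 = 5
Pile 2 (size 47): G(47) = 47 mod 6 = 5
Pile 3 (size 38): G(38) = 38 mod 6 = 2
Pile 4 (size 21): G(21) = 21 mod 6 = 3
Total Grundy value = XOR of all: 5 XOR 5 XOR 2 XOR 3 = 1

1


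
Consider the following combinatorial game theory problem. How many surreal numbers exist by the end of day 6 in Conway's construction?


Day 0: {|} = 0 is born. Count = 1.
Day n: the number of surreal numbers born by day n is 2^(n+1) - 1.
By day 0: 2^1 - 1 = 1
By day 1: 2^2 - 1 = 3
By day 2: 2^3 - 1 = 7
By day 3: 2^4 - 1 = 15
By day 4: 2^5 - 1 = 31
By day 5: 2^6 - 1 = 63
By day 6: 2^7 - 1 = 127
By day 6: 127 surreal numbers.

127


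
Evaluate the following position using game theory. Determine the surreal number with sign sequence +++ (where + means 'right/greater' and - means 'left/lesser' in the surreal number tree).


Sign expansion: +++
Rule: track bounds (lo, hi), initially (-inf, +inf). On '+', the current value becomes lo and we move to the simplest number in (value, hi): value + 1 if hi = +inf, otherwise the midpoint (value + hi)/2. On '-', the current value becomes hi and we move to value - 1 if lo = -inf, otherwise the midpoint (lo + value)/2.
Start at 0.
Step 1: sign = +, move right. Bounds: (0, +inf). Value = 1
Step 2: sign = +, move right. Bounds: (1, +inf). Value = 2
Step 3: sign = +, move right. Bounds: (2, +inf). Value = 3
The surreal number with sign expansion +++ is 3.

3


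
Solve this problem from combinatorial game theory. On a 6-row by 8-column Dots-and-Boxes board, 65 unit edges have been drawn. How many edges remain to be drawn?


Grid: 6 x 8 boxes, i.e. 7 rows and 9 columns of dots.
Horizontal edges: (rows + 1) * cols = 7 * 8 = 56
Vertical edges: rows * (cols + 1) = 6 * 9 = 54
Total edges: 56 + 54 = 110
Edges drawn: 65
Remaining: 110 - 65 = 45

45


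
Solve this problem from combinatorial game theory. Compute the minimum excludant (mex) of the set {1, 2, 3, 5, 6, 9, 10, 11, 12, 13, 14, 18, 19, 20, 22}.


Set = {1, 2, 3, 5, 6, 9, 10, 11, 12, 13, 14, 18, 19, 20, 22}
0 is NOT in the set. This is the mex.
mex = 0

0


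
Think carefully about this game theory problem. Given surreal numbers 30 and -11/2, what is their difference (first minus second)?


x = 30, y = -11/2
Converting to common denominator: 2
x = 60/2, y = -11/2
x - y = 30 - -11/2 = 71/2

71/2


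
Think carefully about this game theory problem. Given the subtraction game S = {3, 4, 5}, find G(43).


The subtraction set is S = {3, 4, 5}.
G(k) = mex{ G(k - s) : s in S, s <= k }. We compute iteratively: G(0) = 0.
G(1) = mex({}) = 0
G(2) = mex({}) = 0
G(3) = mex({0}) = 1
G(4) = mex({0}) = 1
G(5) = mex({0}) = 1
G(6) = mex({0, 1}) = 2
G(7) = mex({0, 1}) = 2
G(8) = mex({1}) = 0
G(9) = mex({1, 2}) = 0
G(10) = mex({1, 2}) = 0
G(11) = mex({0, 2}) = 1
G(12) = mex({0, 2}) = 1
Observe that G(8)..G(12) = 0, 0, 0, 1, 1 repeats G(0)..G(4) = 0, 0, 0, 1, 1.
For k >= max(S) = 5, G(k) is determined by the previous 5 values G(k-5)..G(k-1); a window of 5 consecutive values has recurred shifted by 8, so by induction G(k + 8) = G(k) for all k >= 0: the sequence is periodic from the start with period 8.
One period: G(0..7) = 0, 0, 0, 1, 1, 1, 2, 2.
43 mod 8 = 3, so G(43) = G(3) = 1.

1


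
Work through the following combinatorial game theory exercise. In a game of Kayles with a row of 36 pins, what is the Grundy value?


Kayles: a move removes 1 or 2 adjacent pins from a contiguous row.
Removing pins from a row of k leaves two independent rows (a, b) with a + b = k - 1 (one pin) or a + b = k - 2 (two pins); an end removal gives a = 0.
By Sprague-Grundy, G(k) = mex{ G(a) XOR G(b) } over all these splits. G(0) = 0.
G(1): splits (0,0):0^0=0 -> mex({0}) = 1
G(2): splits (0,1):0^1=1 (0,0):0^0=0 -> mex({0, 1}) = 2
G(3): splits (0,2):0^2=2 (1,1):1^1=0 (0,1):0^1=1 -> mex({0, 1, 2}) = 3
G(4): splits (0,3):0^3=3 (1,2):1^2=3 (0,2):0^2=2 (1,1):1^1=0 -> mex({0, 2, 3}) = 1
G(5): splits (0,4):0^1=1 (1,3):1^3=2 (2,2):2^2=0 (0,3):0^3=3 (1,2):1^2=3 -> mex({0, 1, 2, 3}) = 4
G(6) = mex({0, 1, 2, 4}) = 3
G(7) = mex({0, 1, 3, 4, 5}) = 2
G(8) = mex({0, 2, 3, 5, 6}) = 1
G(9) = mex({0, 1, 2, 3, 6, 7}) = 4
G(10) = mex({0, 1, 3, 4, 5, 7}) = 2
G(11) = mex({0, 1, 2, 3, 4, 5}) = 6
G(12) = mex({0, 1, 2, 3, 5, 6, 7}) = 4
G(13) = mex({0, 2, 3, 4, 6, 7}) = 1
G(14) = mex({0, 1, 4, 5, 6, 7}) = 2
G(15) = mex({0, 1, 2, 3, 4, 5, 6}) = 7
G(16) = mex({0, 2, 3, 5, 6, 7}) = 1
G(17) = mex({0, 1, 2, 3, 5, 6, 7}) = 4
G(18) = mex({0, 1, 2, 4, 5, 6}) = 3
G(19) = mex({0, 1, 3, 4, 5, 7}) = 2
G(20) = mex({0, 2, 3, 4, 5, 6, 7}) = 1
G(21) = mex({0, 1, 2, 3, 5, 6, 7}) = 4
G(22) = mex({0, 1, 2, 3, 4, 5, 7}) = 6
G(23) = mex({0, 1, 2, 3, 4, 5, 6}) = 7
G(24) = mex({0, 1, 2, 3, 5, 6, 7}) = 4
G(25) = mex({0, 2, 3, 4, 6, 7}) = 1
G(26) = mex({0, 1, 3, 4, 5, 6, 7}) = 2
G(27) = mex({0, 1, 2, 3, 4, 5, 6, 7}) = 8
G(28) = mex({0, 1, 2, 3, 4, 6, 7, 8}) = 5
G(29) = mex({0, 1, 2, 3, 5, 6, 7, 8, 9}) = 4
G(30) = mex({0, 1, 2, 3, 4, 5, 6, 9, 10}) = 7
G(31) = mex({0, 1, 3, 4, 5, 7, 10, 11}) = 2
G(32) = mex({0, 2, 3, 4, 5, 6, 7, 9, 11}) = 1
G(33) = mex({0, 1, 2, 3, 4, 5, 6, 7, 9, 12}) = 8
G(34) = mex({0, 1, 2, 3, 4, 5, 7, 8, 11, 12}) = 6
G(35) = mex({0, 1, 2, 3, 4, 5, 6, 8, 9, 10, 11}) = 7
G(36) = mex({0, 1, 2, 3, 5, 6, 7, 9, 10}) = 4
Therefore G(36) = 4.

4


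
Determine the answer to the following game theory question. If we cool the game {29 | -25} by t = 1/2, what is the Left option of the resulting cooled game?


Original game: {29 | -25} (a switch {a | b} with a > b).
Cooling by t (for t below the temperature (a - b)/2 = 27) taxes each move by t: {a | b} cooled by t is {a - t | b + t}.
Cooling amount: t = 1/2
Cooled Left option: 29 - 1/2 = 57/2
Cooled Right option: -25 + 1/2 = -49/2
Cooled game: {57/2 | -49/2}
Left option = 57/2

57/2


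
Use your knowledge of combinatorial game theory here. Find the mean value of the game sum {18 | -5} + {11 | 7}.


G1 = {18 | -5}, G2 = {11 | 7}
Each is a switch {a | b} with numbers a > b; its mean value is (a + b)/2, and mean value is additive over game sums: m(G1 + G2) = m(G1) + m(G2).
Mean of G1 = (18 + (-5))/2 = 13/2 = 13/2
Mean of G2 = (11 + (7))/2 = 18/2 = 9
Mean of G1 + G2 = 13/2 + 9 = 31/2

31/2


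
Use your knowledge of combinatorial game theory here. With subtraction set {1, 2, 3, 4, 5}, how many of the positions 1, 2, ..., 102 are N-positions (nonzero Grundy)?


Subtraction set S = {1, 2, 3, 4, 5}, so G(n) = n mod 6.
G(n) = 0 when n is a multiple of 6.
Multiples of 6 in [1, 102]: 17
N-positions (nonzero Grundy) = 102 - 17 = 85

85


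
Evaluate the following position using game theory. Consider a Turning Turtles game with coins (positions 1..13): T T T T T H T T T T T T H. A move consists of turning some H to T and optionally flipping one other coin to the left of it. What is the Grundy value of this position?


Coins: T T T T T H T T T T T T H
Key fact: a single head at position k behaves exactly like a Nim heap of size k (turning it to T and optionally flipping a coin at j < k corresponds to moving the heap from k to j, or to 0), and heads combine as a disjunctive sum (two heads at the same place would cancel, matching j XOR j = 0). So the Nim-value is the XOR of the 1-indexed positions of the heads.
Face-up positions (1-indexed): [6, 13]
XOR 0 with 6: 0 XOR 6 = 6
XOR 6 with 13: 6 XOR 13 = 11
Nim-value = 11

11


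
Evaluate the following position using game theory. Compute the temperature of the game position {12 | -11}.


The game is {12 | -11}, a switch {a | b} with numbers a > b.
Cooling {a | b} by t gives {a - t | b + t}, which stops being hot when a - t = b + t, i.e. at t = (a - b)/2. So the temperature of a switch is (a - b)/2.
Temperature = (Left option - Right option) / 2
= (12 - (-11)) / 2
= 23 / 2
= 23/2

23/2


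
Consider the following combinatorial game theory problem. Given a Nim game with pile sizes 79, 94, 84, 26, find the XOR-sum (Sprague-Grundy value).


We need the XOR (exclusive or) of all pile sizes.
After XOR-ing pile 1 (size 79): 0 XOR 79 = 79
After XOR-ing pile 2 (size 94): 79 XOR 94 = 17
After XOR-ing pile 3 (size 84): 17 XOR 84 = 69
After XOR-ing pile 4 (size 26): 69 XOR 26 = 95
The Nim-value of this position is 95.

95


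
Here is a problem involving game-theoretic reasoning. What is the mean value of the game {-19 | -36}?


Game = {-19 | -36}, a switch {a | b} with numbers a > b.
Its thermograph has left wall a - t and right wall b + t, which meet at t = (a - b)/2, where both equal (a + b)/2. So the mast (mean value) is at (a + b)/2.
Mean = (-19 + (-36))/2 = -55/2 = -55/2

-55/2


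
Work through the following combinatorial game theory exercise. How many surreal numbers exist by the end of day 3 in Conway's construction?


Day 0: {|} = 0 is born. Count = 1.
Day n: the number of surreal numbers born by day n is 2^(n+1) - 1.
By day 0: 2^1 - 1 = 1
By day 1: 2^2 - 1 = 3
By day 2: 2^3 - 1 = 7
By day 3: 2^4 - 1 = 15
By day 3: 15 surreal numbers.

15


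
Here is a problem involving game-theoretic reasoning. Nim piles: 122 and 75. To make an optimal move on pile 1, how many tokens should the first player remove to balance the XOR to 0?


Piles: 122 and 75
Current XOR: 122 XOR 75 = 49 (non-zero, so this is an N-position).
To make the XOR zero, we need to find a move that balances the piles.
For pile 1 (size 122): target = 122 XOR 49 = 75
We reduce pile 1 from 122 to 75.
Tokens removed: 122 - 75 = 47
Verification: 75 XOR 75 = 0

47


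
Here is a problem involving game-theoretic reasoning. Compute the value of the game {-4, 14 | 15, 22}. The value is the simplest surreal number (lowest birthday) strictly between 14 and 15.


Left options: {-4, 14}, max = 14
Right options: {15, 22}, min = 15
All options are numbers and max(Left) < min(Right), so by the simplicity theorem the value is the simplest (earliest-born) number strictly between 14 and 15.
No integer lies strictly between 14 and 15, so the value is the dyadic rational m/2^k in the interval with the smallest k (then m odd); search k = 1, 2, ...:
Denominator 2: 29/2 lies strictly between 14 and 15 -- found.
The simplest number in the interval is 29/2.
Game value = 29/2

29/2


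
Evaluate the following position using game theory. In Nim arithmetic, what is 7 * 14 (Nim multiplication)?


Nim multiplication is bilinear over XOR: (u XOR v) * w = (u*w) XOR (v*w).
So we split each operand into its bit components and XOR the pairwise Nim products.
7 = 1 + 2 + 4 (as XOR of powers of 2).
14 = 2 + 4 + 8 (as XOR of powers of 2).
Using the standard Nim-product table on single bits:
  2*2 = 3,   2*4 = 8,   2*8 = 12,
  4*4 = 6,   4*8 = 11,  8*8 = 13,
and  1*x = x (identity), k*l = l*k (commutative).
Pairwise Nim products:
  1 * 2 = 2
  1 * 4 = 4
  1 * 8 = 8
  2 * 2 = 3
  2 * 4 = 8
  2 * 8 = 12
  4 * 2 = 8
  4 * 4 = 6
  4 * 8 = 11
XOR them: 2 XOR 4 XOR 8 XOR 3 XOR 8 XOR 12 XOR 8 XOR 6 XOR 11 = 12.
Result: 7 * 14 = 12 (in Nim).

12


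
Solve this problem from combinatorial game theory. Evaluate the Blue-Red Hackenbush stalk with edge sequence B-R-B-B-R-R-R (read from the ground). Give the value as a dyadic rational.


Edges (from ground): B-R-B-B-R-R-R
By Berlekamp's sign-expansion rule, a Blue-Red Hackenbush stalk has the value of the surreal number whose sign sequence is the edge sequence with B -> + and R -> -.
Sign sequence: +-++---
Trace the sign expansion in the surreal number tree, starting from 0:
Edge 1: B (sign +) -> bounds (0, +inf), value = 1
Edge 2: R (sign -) -> bounds (0, 1), value = 1/2
Edge 3: B (sign +) -> bounds (1/2, 1), value = 3/4
Edge 4: B (sign +) -> bounds (3/4, 1), value = 7/8
Edge 5: R (sign -) -> bounds (3/4, 7/8), value = 13/16
Edge 6: R (sign -) -> bounds (3/4, 13/16), value = 25/32
Edge 7: R (sign -) -> bounds (3/4, 25/32), value = 49/64
Game value = 49/64

49/64


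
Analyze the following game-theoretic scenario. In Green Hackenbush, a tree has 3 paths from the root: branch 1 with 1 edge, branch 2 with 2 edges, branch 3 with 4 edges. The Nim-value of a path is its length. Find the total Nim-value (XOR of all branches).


The tree has 3 branches from the ground vertex.
In Green Hackenbush, the Nim-value of a simple path of length k is k.
Branch 1: length 1, Nim-value = 1
Branch 2: length 2, Nim-value = 2
Branch 3: length 4, Nim-value = 4
Total Nim-value = XOR of all branch values:
0 XOR 1 = 1
1 XOR 2 = 3
3 XOR 4 = 7
Nim-value of the tree = 7

7


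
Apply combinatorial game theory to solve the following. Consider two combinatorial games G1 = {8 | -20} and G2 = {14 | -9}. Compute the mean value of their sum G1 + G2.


G1 = {8 | -20}, G2 = {14 | -9}
Each is a switch {a | b} with numbers a > b; its mean value is (a + b)/2, and mean value is additive over game sums: m(G1 + G2) = m(G1) + m(G2).
Mean of G1 = (8 + (-20))/2 = -12/2 = -6
Mean of G2 = (14 + (-9))/2 = 5/2 = 5/2
Mean of G1 + G2 = -6 + 5/2 = -7/2

-7/2


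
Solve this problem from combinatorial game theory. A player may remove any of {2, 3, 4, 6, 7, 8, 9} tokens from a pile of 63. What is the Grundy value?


The subtraction set is S = {2, 3, 4, 6, 7, 8, 9}.
G(k) = mex{ G(k - s) : s in S, s <= k }. We compute iteratively: G(0) = 0.
G(1) = mex({}) = 0
G(2) = mex({0}) = 1
G(3) = mex({0}) = 1
G(4) = mex({0, 1}) = 2
G(5) = mex({0, 1}) = 2
G(6) = mex({0, 1, 2}) = 3
G(7) = mex({0, 1, 2}) = 3
G(8) = mex({0, 1, 2, 3}) = 4
G(9) = mex({0, 1, 2, 3}) = 4
G(10) = mex({0, 1, 2, 3, 4}) = 5
G(11) = mex({1, 2, 3, 4}) = 0
G(12) = mex({1, 2, 3, 4, 5}) = 0
G(13) = mex({0, 2, 3, 4, 5}) = 1
G(14) = mex({0, 2, 3, 4, 5}) = 1
G(15) = mex({0, 1, 3, 4}) = 2
G(16) = mex({0, 1, 3, 4, 5}) = 2
G(17) = mex({0, 1, 2, 4, 5}) = 3
G(18) = mex({0, 1, 2, 4, 5}) = 3
G(19) = mex({0, 1, 2, 3, 5}) = 4
Observe that G(11)..G(19) = 0, 0, 1, 1, 2, 2, 3, 3, 4 repeats G(0)..G(8) = 0, 0, 1, 1, 2, 2, 3, 3, 4.
For k >= max(S) = 9, G(k) is determined by the previous 9 values G(k-9)..G(k-1); a window of 9 consecutive values has recurred shifted by 11, so by induction G(k + 11) = G(k) for all k >= 0: the sequence is periodic from the start with period 11.
One period: G(0..10) = 0, 0, 1, 1, 2, 2, 3, 3, 4, 4, 5.
63 mod 11 = 8, so G(63) = G(8) = 4.

4


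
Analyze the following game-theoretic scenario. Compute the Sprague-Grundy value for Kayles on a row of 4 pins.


Kayles: a move removes 1 or 2 adjacent pins from a contiguous row.
Removing pins from a row of k leaves two independent rows (a, b) with a + b = k - 1 (one pin) or a + b = k - 2 (two pins); an end removal gives a = 0.
By Sprague-Grundy, G(k) = mex{ G(a) XOR G(b) } over all these splits. G(0) = 0.
G(1): splits (0,0):0^0=0 -> mex({0}) = 1
G(2): splits (0,1):0^1=1 (0,0):0^0=0 -> mex({0, 1}) = 2
G(3): splits (0,2):0^2=2 (1,1):1^1=0 (0,1):0^1=1 -> mex({0, 1, 2}) = 3
G(4): splits (0,3):0^3=3 (1,2):1^2=3 (0,2):0^2=2 (1,1):1^1=0 -> mex({0, 2, 3}) = 1
Therefore G(4) = 1.

1


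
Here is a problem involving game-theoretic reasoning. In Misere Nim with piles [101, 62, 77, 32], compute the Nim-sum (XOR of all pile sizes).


We need the XOR (exclusive or) of all pile sizes.
After XOR-ing pile 1 (size 101): 0 XOR 101 = 101
After XOR-ing pile 2 (size 62): 101 XOR 62 = 91
After XOR-ing pile 3 (size 77): 91 XOR 77 = 22
After XOR-ing pile 4 (size 32): 22 XOR 32 = 54
The Nim-value of this position is 54.

54


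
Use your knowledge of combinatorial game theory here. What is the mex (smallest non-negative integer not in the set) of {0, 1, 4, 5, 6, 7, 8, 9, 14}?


Set = {0, 1, 4, 5, 6, 7, 8, 9, 14}
0 is in the set.
1 is in the set.
2 is NOT in the set. This is the mex.
mex = 2

2


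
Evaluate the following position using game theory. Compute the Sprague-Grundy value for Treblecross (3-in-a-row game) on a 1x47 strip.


Treblecross: place X on empty cells; 3-in-a-row wins.
Playing within two cells of an existing X lets the opponent win at once, so sensible play treats the cells i-2..i+2 around each X as dead. The player left with no safe cell loses, so this is a normal-play take-away game on strips of safe cells.
Placing X at cell i (0-indexed) of a strip of k safe cells leaves independent strips of sizes max(0, i-2) and max(0, k-i-3). Hence G(k) = mex{ G(max(0,i-2)) XOR G(max(0,k-i-3)) : 0 <= i < k }, with G(0) = 0.
G(1): splits (0,0):0^0=0 -> mex({0}) = 1
G(2): splits (0,0):0^0=0 -> mex({0}) = 1
G(3): splits (0,0):0^0=0 -> mex({0}) = 1
G(4): splits (0,1):0^1=1 (0,0):0^0=0 -> mex({0, 1}) = 2
G(5): splits (0,2):0^1=1 (0,1):0^1=1 (0,0):0^0=0 -> mex({0, 1}) = 2
G(6) = mex({1}) = 0
G(7) = mex({0, 1, 2}) = 3
G(8) = mex({0, 1, 2}) = 3
G(9) = mex({0, 2}) = 1
G(10) = mex({0, 2, 3}) = 1
G(11) = mex({0, 3}) = 1
G(12) = mex({1, 3}) = 0
G(13) = mex({0, 1, 2, 3}) = 4
G(14) = mex({0, 1, 2}) = 3
G(15) = mex({0, 1, 2}) = 3
G(16) = mex({0, 1, 2, 4}) = 3
G(17) = mex({0, 1, 3, 4}) = 2
G(18) = mex({0, 1, 3, 4}) = 2
G(19) = mex({0, 1, 3, 5}) = 2
G(20) = mex({0, 1, 2, 3, 5}) = 4
G(21) = mex({0, 1, 2, 3, 5}) = 4
G(22) = mex({1, 2, 6}) = 0
G(23) = mex({0, 1, 2, 3, 4, 6}) = 5
G(24) = mex({0, 1, 2, 3, 4}) = 5
G(25) = mex({0, 1, 3, 4, 7}) = 2
G(26) = mex({0, 1, 3, 4, 5, 7}) = 2
G(27) = mex({0, 1, 3, 5}) = 2
G(28) = mex({0, 1, 2, 5}) = 3
G(29) = mex({0, 1, 2, 4, 5, 6}) = 3
G(30) = mex({1, 2, 4, 6}) = 0
G(31) = mex({0, 1, 2, 3, 4, 6}) = 5
G(32) = mex({1, 2, 3, 4, 7}) = 0
G(33) = mex({0, 3, 7}) = 1
G(34) = mex({0, 2, 3, 5, 7}) = 1
G(35) = mex({0, 2, 3, 5, 6}) = 1
G(36) = mex({0, 1, 2, 5, 6}) = 3
G(37) = mex({0, 1, 2, 4, 5, 6}) = 3
G(38) = mex({0, 1, 2, 4}) = 3
G(39) = mex({0, 1, 2, 3, 4, 7}) = 5
G(40) = mex({0, 1, 2, 3, 4, 5, 7}) = 6
G(41) = mex({0, 1, 2, 3, 5, 7}) = 4
G(42) = mex({0, 1, 2, 3, 5, 6, 7}) = 4
G(43) = mex({0, 2, 3, 5, 6}) = 1
G(44) = mex({1, 2, 3, 4, 5, 6}) = 0
G(45) = mex({0, 1, 2, 3, 4, 6, 7}) = 5
G(46) = mex({0, 1, 2, 3, 4, 7}) = 5
G(47) = mex({0, 1, 2, 3, 4, 5, 7}) = 6
Therefore G(47) = 6.

6
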